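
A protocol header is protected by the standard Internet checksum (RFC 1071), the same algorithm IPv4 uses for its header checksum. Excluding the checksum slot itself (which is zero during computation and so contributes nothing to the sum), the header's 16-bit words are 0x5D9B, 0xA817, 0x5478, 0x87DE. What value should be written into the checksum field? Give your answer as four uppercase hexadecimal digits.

1DF6

One's-complement addition (fold any carry out of bit 15 back into bit 0):
  0x5D9B + 0xA817 = 0x105B2 → wrap carry → 0x05B3
  0x05B3 + 0x5478 = 0x05A2B
  0x5A2B + 0x87DE = 0x0E209
One's-complement sum = 0xE209.
Checksum = ~0xE209 & 0xFFFF = 0x1DF6.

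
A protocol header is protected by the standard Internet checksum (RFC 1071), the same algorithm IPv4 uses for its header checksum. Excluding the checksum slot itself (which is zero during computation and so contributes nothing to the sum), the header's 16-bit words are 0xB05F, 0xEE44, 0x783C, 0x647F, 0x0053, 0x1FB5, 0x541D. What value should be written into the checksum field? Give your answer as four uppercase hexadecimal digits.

107A

One's-complement addition (fold any carry out of bit 15 back into bit 0):
  0xB05F + 0xEE44 = 0x19EA3 → wrap carry → 0x9EA4
  0x9EA4 + 0x783C = 0x116E0 → wrap carry → 0x16E1
  0x16E1 + 0x647F = 0x07B60
  0x7B60 + 0x0053 = 0x07BB3
  0x7BB3 + 0x1FB5 = 0x09B68
  0x9B68 + 0x541D = 0x0EF85
One's-complement sum = 0xEF85.
Checksum = ~0xEF85 & 0xFFFF = 0x107A.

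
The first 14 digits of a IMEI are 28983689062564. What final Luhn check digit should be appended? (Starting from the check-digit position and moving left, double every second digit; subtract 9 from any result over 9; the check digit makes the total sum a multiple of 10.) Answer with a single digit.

Partial digits right→left: 4 6 5 2 6 0 9 8 6 3 8 9 8 2
Double every second digit counting from the check-digit position (so the 1st, 3rd, 5th, ... of the partial from the right).
  doubled (with −9 where >9): 8 1 3 9 3 7 7 → sum 38
  kept as-is: 6 2 0 8 3 9 2 → sum 30
Total = 38 + 30 = 68.
Check digit = (10 − (68 mod 10)) mod 10 = 2.

2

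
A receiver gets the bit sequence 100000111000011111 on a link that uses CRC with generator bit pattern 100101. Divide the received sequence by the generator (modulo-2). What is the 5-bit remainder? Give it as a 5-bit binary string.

Modulo-2 division of 100000111000011111 by 100101:
  pos 0: 100000 XOR 100101 = 000101
  pos 3: 101111 XOR 100101 = 001010
  pos 5: 101000 XOR 100101 = 001101
  pos 7: 110100 XOR 100101 = 010001
  pos 8: 100011 XOR 100101 = 000110
  pos 11: 110111 XOR 100101 = 010010
  pos 12: 100101 XOR 100101 = 000000
Remainder = 00000 (zero — the frame passes the CRC check).

00000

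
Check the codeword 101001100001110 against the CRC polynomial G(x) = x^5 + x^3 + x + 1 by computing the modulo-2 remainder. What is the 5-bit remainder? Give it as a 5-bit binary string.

10011

Modulo-2 division of 101001100001110 by 101011:
  pos 0: 101001 XOR 101011 = 000010
  pos 4: 101000 XOR 101011 = 000011
  pos 8: 110111 XOR 101011 = 011100
  pos 9: 111000 XOR 101011 = 010011
Remainder = 10011 (nonzero — an error is detected).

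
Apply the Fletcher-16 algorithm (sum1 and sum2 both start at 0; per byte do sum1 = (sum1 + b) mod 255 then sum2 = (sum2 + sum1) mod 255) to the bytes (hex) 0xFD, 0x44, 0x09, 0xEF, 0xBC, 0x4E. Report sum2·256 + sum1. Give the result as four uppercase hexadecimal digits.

0546

Running sums (mod 255):
  after byte 0 (0xFD): sum1=253, sum2=253
  after byte 1 (0x44): sum1=66, sum2=64
  after byte 2 (0x09): sum1=75, sum2=139
  after byte 3 (0xEF): sum1=59, sum2=198
  after byte 4 (0xBC): sum1=247, sum2=190
  after byte 5 (0x4E): sum1=70, sum2=5
Checksum = sum2·256 + sum1 = 5·256 + 70 = 1350 = 0x0546.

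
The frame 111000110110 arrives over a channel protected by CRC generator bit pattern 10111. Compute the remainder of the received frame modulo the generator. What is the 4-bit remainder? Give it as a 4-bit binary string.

0100

Modulo-2 division of 111000110110 by 10111:
  pos 0: 11100 XOR 10111 = 01011
  pos 1: 10110 XOR 10111 = 00001
  pos 5: 11101 XOR 10111 = 01010
  pos 6: 10101 XOR 10111 = 00010
Remainder = 0100 (nonzero — an error is detected).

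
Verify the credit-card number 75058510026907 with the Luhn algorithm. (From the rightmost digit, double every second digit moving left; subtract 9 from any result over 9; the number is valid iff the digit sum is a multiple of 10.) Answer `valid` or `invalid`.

From the right, keep odd positions and double even positions (subtract 9 from any doubled value over 9):
  doubled (positions 2,4,...): 0 3 0 2 7 0 5 → sum 17
  kept (positions 1,3,...): 7 9 2 0 5 5 5 → sum 33
Total = 50.
50 mod 10 = 0, so the number is valid.

valid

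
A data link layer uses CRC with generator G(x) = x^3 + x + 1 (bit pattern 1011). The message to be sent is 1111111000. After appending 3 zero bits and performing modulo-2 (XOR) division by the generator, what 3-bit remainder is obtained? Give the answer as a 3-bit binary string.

000

Append 3 zeros: 1111111000000. Divide by 1011 (XOR where the leading bit is 1):
  pos 0: 1111 XOR 1011 = 0100
  pos 1: 1001 XOR 1011 = 0010
  pos 3: 1011 XOR 1011 = 0000
Remainder (last 3 bits) = 000. This is the CRC / FCS.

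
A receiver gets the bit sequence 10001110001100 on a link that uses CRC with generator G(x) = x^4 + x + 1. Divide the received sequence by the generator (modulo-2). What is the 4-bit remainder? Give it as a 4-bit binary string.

Modulo-2 division of 10001110001100 by 10011:
  pos 0: 10001 XOR 10011 = 00010
  pos 3: 10110 XOR 10011 = 00101
  pos 5: 10100 XOR 10011 = 00111
  pos 7: 11111 XOR 10011 = 01100
  pos 8: 11000 XOR 10011 = 01011
  pos 9: 10110 XOR 10011 = 00101
Remainder = 0101 (nonzero — an error is detected).

0101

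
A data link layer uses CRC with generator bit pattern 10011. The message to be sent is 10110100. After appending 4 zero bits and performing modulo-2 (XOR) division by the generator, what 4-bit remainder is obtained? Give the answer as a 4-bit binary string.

1101

Append 4 zeros: 101101000000. Divide by 10011 (XOR where the leading bit is 1):
  pos 0: 10110 XOR 10011 = 00101
  pos 2: 10110 XOR 10011 = 00101
  pos 4: 10100 XOR 10011 = 00111
  pos 6: 11100 XOR 10011 = 01111
  pos 7: 11110 XOR 10011 = 01101
Remainder (last 4 bits) = 1101. This is the CRC / FCS.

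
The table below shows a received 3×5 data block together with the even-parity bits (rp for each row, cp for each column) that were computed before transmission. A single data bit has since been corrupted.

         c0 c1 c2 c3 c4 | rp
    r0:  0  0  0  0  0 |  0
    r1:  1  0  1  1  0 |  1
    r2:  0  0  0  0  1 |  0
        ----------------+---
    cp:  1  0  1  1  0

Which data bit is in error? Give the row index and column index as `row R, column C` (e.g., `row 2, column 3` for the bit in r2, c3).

Recompute each row's even parity and compare to rp:
  r0: data parity 0, sent rp 0 → ok
  r1: data parity 1, sent rp 1 → ok
  r2: data parity 1, sent rp 0 → mismatch
Recompute each column's even parity and compare to cp:
  c0: data parity 1, sent cp 1 → ok
  c1: data parity 0, sent cp 0 → ok
  c2: data parity 1, sent cp 1 → ok
  c3: data parity 1, sent cp 1 → ok
  c4: data parity 1, sent cp 0 → mismatch
Exactly one row (r2) and one column (c4) fail → the flipped bit is at their intersection.

row 2, column 4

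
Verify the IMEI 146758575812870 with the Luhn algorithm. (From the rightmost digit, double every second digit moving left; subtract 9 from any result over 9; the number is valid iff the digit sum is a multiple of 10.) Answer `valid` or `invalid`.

invalid

From the right, keep odd positions and double even positions (subtract 9 from any doubled value over 9):
  doubled (positions 2,4,...): 5 4 7 5 7 5 8 → sum 41
  kept (positions 1,3,...): 0 8 1 5 5 5 6 1 → sum 31
Total = 72.
72 mod 10 = 2, so the number is invalid.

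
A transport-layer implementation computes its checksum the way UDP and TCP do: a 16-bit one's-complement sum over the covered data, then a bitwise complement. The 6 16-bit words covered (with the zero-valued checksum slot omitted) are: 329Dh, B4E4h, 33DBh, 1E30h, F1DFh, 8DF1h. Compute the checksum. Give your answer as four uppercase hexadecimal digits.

46A1

One's-complement addition (fold any carry out of bit 15 back into bit 0):
  0x329D + 0xB4E4 = 0x0E781
  0xE781 + 0x33DB = 0x11B5C → wrap carry → 0x1B5D
  0x1B5D + 0x1E30 = 0x0398D
  0x398D + 0xF1DF = 0x12B6C → wrap carry → 0x2B6D
  0x2B6D + 0x8DF1 = 0x0B95E
One's-complement sum = 0xB95E.
Checksum = ~0xB95E & 0xFFFF = 0x46A1.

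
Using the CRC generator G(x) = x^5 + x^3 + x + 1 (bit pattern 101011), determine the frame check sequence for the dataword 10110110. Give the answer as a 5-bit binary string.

Append 5 zeros: 1011011000000. Divide by 101011 (XOR where the leading bit is 1):
  pos 0: 101101 XOR 101011 = 000110
  pos 3: 110100 XOR 101011 = 011111
  pos 4: 111110 XOR 101011 = 010101
  pos 5: 101010 XOR 101011 = 000001
Remainder (last 5 bits) = 00100. This is the CRC / FCS.

00100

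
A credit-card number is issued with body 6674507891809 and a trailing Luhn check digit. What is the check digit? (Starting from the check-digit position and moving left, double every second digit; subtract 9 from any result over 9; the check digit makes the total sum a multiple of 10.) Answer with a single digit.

2

Partial digits right→left: 9 0 8 1 9 8 7 0 5 4 7 6 6
Double every second digit counting from the check-digit position (so the 1st, 3rd, 5th, ... of the partial from the right).
  doubled (with −9 where >9): 9 7 9 5 1 5 3 → sum 39
  kept as-is: 0 1 8 0 4 6 → sum 19
Total = 39 + 19 = 58.
Check digit = (10 − (58 mod 10)) mod 10 = 2.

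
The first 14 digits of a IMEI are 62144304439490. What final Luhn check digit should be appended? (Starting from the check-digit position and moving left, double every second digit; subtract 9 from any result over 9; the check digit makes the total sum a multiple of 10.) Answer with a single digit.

Partial digits right→left: 0 9 4 9 3 4 4 0 3 4 4 1 2 6
Double every second digit counting from the check-digit position (so the 1st, 3rd, 5th, ... of the partial from the right).
  doubled (with −9 where >9): 0 8 6 8 6 8 4 → sum 40
  kept as-is: 9 9 4 0 4 1 6 → sum 33
Total = 40 + 33 = 73.
Check digit = (10 − (73 mod 10)) mod 10 = 7.

7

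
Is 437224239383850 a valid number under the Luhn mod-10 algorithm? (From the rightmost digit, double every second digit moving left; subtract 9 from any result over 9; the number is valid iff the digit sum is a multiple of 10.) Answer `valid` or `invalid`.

From the right, keep odd positions and double even positions (subtract 9 from any doubled value over 9):
  doubled (positions 2,4,...): 1 6 6 6 8 4 6 → sum 37
  kept (positions 1,3,...): 0 8 8 9 2 2 7 4 → sum 40
Total = 77.
77 mod 10 = 7, so the number is invalid.

invalid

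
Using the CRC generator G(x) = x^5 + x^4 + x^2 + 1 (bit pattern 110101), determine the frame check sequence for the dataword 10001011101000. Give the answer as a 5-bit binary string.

10001

Append 5 zeros: 1000101110100000000. Divide by 110101 (XOR where the leading bit is 1):
  pos 0: 100010 XOR 110101 = 010111
  pos 1: 101111 XOR 110101 = 011010
  pos 2: 110101 XOR 110101 = 000000
  pos 8: 101000 XOR 110101 = 011101
  pos 9: 111010 XOR 110101 = 001111
  pos 11: 111100 XOR 110101 = 001001
  pos 13: 100100 XOR 110101 = 010001
Remainder (last 5 bits) = 10001. This is the CRC / FCS.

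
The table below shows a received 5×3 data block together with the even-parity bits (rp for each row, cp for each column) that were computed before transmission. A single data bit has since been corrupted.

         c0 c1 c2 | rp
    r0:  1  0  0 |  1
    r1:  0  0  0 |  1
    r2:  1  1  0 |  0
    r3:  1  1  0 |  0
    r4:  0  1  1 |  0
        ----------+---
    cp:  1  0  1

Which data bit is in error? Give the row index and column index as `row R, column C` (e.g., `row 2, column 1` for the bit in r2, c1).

Recompute each row's even parity and compare to rp:
  r0: data parity 1, sent rp 1 → ok
  r1: data parity 0, sent rp 1 → mismatch
  r2: data parity 0, sent rp 0 → ok
  r3: data parity 0, sent rp 0 → ok
  r4: data parity 0, sent rp 0 → ok
Recompute each column's even parity and compare to cp:
  c0: data parity 1, sent cp 1 → ok
  c1: data parity 1, sent cp 0 → mismatch
  c2: data parity 1, sent cp 1 → ok
Exactly one row (r1) and one column (c1) fail → the flipped bit is at their intersection.

row 1, column 1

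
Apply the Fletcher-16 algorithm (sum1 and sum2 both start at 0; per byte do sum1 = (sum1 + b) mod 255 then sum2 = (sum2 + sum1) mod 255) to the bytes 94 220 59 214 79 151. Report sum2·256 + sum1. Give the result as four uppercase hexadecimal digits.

Running sums (mod 255):
  after byte 0 (94): sum1=94, sum2=94
  after byte 1 (220): sum1=59, sum2=153
  after byte 2 (59): sum1=118, sum2=16
  after byte 3 (214): sum1=77, sum2=93
  after byte 4 (79): sum1=156, sum2=249
  after byte 5 (151): sum1=52, sum2=46
Checksum = sum2·256 + sum1 = 46·256 + 52 = 11828 = 0x2E34.

2E34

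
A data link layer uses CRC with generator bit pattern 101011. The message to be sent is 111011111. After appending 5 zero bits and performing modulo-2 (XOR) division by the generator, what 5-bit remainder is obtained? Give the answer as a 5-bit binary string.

Append 5 zeros: 11101111100000. Divide by 101011 (XOR where the leading bit is 1):
  pos 0: 111011 XOR 101011 = 010000
  pos 1: 100001 XOR 101011 = 001010
  pos 3: 101011 XOR 101011 = 000000
Remainder (last 5 bits) = 00000. This is the CRC / FCS.

00000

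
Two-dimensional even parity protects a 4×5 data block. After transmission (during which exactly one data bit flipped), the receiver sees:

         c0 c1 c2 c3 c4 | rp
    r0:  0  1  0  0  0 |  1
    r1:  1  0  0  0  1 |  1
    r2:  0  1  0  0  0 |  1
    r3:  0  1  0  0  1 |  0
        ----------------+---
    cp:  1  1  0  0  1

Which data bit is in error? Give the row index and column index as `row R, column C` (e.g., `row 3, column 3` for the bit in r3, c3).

Recompute each row's even parity and compare to rp:
  r0: data parity 1, sent rp 1 → ok
  r1: data parity 0, sent rp 1 → mismatch
  r2: data parity 1, sent rp 1 → ok
  r3: data parity 0, sent rp 0 → ok
Recompute each column's even parity and compare to cp:
  c0: data parity 1, sent cp 1 → ok
  c1: data parity 1, sent cp 1 → ok
  c2: data parity 0, sent cp 0 → ok
  c3: data parity 0, sent cp 0 → ok
  c4: data parity 0, sent cp 1 → mismatch
Exactly one row (r1) and one column (c4) fail → the flipped bit is at their intersection.

row 1, column 4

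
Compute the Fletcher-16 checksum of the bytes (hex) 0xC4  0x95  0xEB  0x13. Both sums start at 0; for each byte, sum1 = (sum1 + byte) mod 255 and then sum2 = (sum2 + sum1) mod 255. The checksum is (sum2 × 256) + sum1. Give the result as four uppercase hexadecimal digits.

Running sums (mod 255):
  after byte 0 (0xC4): sum1=196, sum2=196
  after byte 1 (0x95): sum1=90, sum2=31
  after byte 2 (0xEB): sum1=70, sum2=101
  after byte 3 (0x13): sum1=89, sum2=190
Checksum = sum2·256 + sum1 = 190·256 + 89 = 48729 = 0xBE59.

BE59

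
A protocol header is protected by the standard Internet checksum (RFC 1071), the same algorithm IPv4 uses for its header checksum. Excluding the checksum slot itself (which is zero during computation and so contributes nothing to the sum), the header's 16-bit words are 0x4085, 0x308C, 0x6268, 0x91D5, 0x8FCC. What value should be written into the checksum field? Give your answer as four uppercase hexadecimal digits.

0AE4

One's-complement addition (fold any carry out of bit 15 back into bit 0):
  0x4085 + 0x308C = 0x07111
  0x7111 + 0x6268 = 0x0D379
  0xD379 + 0x91D5 = 0x1654E → wrap carry → 0x654F
  0x654F + 0x8FCC = 0x0F51B
One's-complement sum = 0xF51B.
Checksum = ~0xF51B & 0xFFFF = 0x0AE4.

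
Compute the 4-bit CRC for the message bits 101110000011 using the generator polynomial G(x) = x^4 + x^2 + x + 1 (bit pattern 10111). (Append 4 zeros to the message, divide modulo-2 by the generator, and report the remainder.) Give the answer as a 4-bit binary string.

Append 4 zeros: 1011100000110000. Divide by 10111 (XOR where the leading bit is 1):
  pos 0: 10111 XOR 10111 = 00000
  pos 10: 11000 XOR 10111 = 01111
  pos 11: 11110 XOR 10111 = 01001
Remainder (last 4 bits) = 1001. This is the CRC / FCS.

1001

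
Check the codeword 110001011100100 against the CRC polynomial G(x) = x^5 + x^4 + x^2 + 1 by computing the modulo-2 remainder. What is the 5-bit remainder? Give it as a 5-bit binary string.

01011

Modulo-2 division of 110001011100100 by 110101:
  pos 0: 110001 XOR 110101 = 000100
  pos 3: 100011 XOR 110101 = 010110
  pos 4: 101101 XOR 110101 = 011000
  pos 5: 110000 XOR 110101 = 000101
  pos 8: 101010 XOR 110101 = 011111
  pos 9: 111110 XOR 110101 = 001011
Remainder = 01011 (nonzero — an error is detected).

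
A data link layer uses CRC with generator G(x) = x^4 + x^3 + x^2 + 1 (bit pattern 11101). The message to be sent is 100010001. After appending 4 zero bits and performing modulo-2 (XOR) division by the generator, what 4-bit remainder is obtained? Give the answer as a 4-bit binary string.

1000

Append 4 zeros: 1000100010000. Divide by 11101 (XOR where the leading bit is 1):
  pos 0: 10001 XOR 11101 = 01100
  pos 1: 11000 XOR 11101 = 00101
  pos 3: 10100 XOR 11101 = 01001
  pos 4: 10011 XOR 11101 = 01110
  pos 5: 11100 XOR 11101 = 00001
Remainder (last 4 bits) = 1000. This is the CRC / FCS.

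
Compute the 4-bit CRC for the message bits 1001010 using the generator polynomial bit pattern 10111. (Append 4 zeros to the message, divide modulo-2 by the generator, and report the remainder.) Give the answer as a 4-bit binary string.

Append 4 zeros: 10010100000. Divide by 10111 (XOR where the leading bit is 1):
  pos 0: 10010 XOR 10111 = 00101
  pos 2: 10110 XOR 10111 = 00001
  pos 6: 10000 XOR 10111 = 00111
Remainder (last 4 bits) = 0111. This is the CRC / FCS.

0111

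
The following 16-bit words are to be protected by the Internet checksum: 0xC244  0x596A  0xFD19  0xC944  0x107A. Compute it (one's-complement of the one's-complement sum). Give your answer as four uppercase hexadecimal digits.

One's-complement addition (fold any carry out of bit 15 back into bit 0):
  0xC244 + 0x596A = 0x11BAE → wrap carry → 0x1BAF
  0x1BAF + 0xFD19 = 0x118C8 → wrap carry → 0x18C9
  0x18C9 + 0xC944 = 0x0E20D
  0xE20D + 0x107A = 0x0F287
One's-complement sum = 0xF287.
Checksum = ~0xF287 & 0xFFFF = 0x0D78.

0D78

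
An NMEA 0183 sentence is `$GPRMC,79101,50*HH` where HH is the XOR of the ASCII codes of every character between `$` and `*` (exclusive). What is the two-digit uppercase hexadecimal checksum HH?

XOR the ASCII codes of the payload characters:
  'G' = 0x47 → acc = 0x47
  'P' = 0x50 → acc = 0x17
  'R' = 0x52 → acc = 0x45
  'M' = 0x4D → acc = 0x08
  'C' = 0x43 → acc = 0x4B
  ',' = 0x2C → acc = 0x67
  '7' = 0x37 → acc = 0x50
  '9' = 0x39 → acc = 0x69
  '1' = 0x31 → acc = 0x58
  '0' = 0x30 → acc = 0x68
  '1' = 0x31 → acc = 0x59
  ',' = 0x2C → acc = 0x75
  '5' = 0x35 → acc = 0x40
  '0' = 0x30 → acc = 0x70
Checksum = 0x70.

70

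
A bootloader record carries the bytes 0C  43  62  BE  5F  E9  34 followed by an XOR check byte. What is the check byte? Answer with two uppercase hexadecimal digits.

XOR the bytes together:
  start with 0x0C
  0x0C ⊕ 0x43 = 0x4F
  0x4F ⊕ 0x62 = 0x2D
  0x2D ⊕ 0xBE = 0x93
  0x93 ⊕ 0x5F = 0xCC
  0xCC ⊕ 0xE9 = 0x25
  0x25 ⊕ 0x34 = 0x11

11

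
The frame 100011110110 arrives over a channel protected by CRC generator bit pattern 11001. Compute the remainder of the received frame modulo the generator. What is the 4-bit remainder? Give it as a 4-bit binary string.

Modulo-2 division of 100011110110 by 11001:
  pos 0: 10001 XOR 11001 = 01000
  pos 1: 10001 XOR 11001 = 01000
  pos 2: 10001 XOR 11001 = 01000
  pos 3: 10001 XOR 11001 = 01000
  pos 4: 10000 XOR 11001 = 01001
  pos 5: 10011 XOR 11001 = 01010
  pos 6: 10101 XOR 11001 = 01100
  pos 7: 11000 XOR 11001 = 00001
Remainder = 0001 (nonzero — an error is detected).

0001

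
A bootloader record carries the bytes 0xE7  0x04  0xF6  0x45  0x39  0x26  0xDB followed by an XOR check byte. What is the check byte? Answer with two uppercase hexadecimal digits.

XOR the bytes together:
  start with 0xE7
  0xE7 ⊕ 0x04 = 0xE3
  0xE3 ⊕ 0xF6 = 0x15
  0x15 ⊕ 0x45 = 0x50
  0x50 ⊕ 0x39 = 0x69
  0x69 ⊕ 0x26 = 0x4F
  0x4F ⊕ 0xDB = 0x94

94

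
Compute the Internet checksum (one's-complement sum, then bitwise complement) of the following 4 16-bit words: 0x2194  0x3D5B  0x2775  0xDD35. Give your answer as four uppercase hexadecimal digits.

One's-complement addition (fold any carry out of bit 15 back into bit 0):
  0x2194 + 0x3D5B = 0x05EEF
  0x5EEF + 0x2775 = 0x08664
  0x8664 + 0xDD35 = 0x16399 → wrap carry → 0x639A
One's-complement sum = 0x639A.
Checksum = ~0x639A & 0xFFFF = 0x9C65.

9C65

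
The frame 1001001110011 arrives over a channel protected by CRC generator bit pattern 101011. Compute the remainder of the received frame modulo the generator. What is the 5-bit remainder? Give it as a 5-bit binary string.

Modulo-2 division of 1001001110011 by 101011:
  pos 0: 100100 XOR 101011 = 001111
  pos 2: 111111 XOR 101011 = 010100
  pos 3: 101001 XOR 101011 = 000010
  pos 7: 100011 XOR 101011 = 001000
Remainder = 01000 (nonzero — an error is detected).

01000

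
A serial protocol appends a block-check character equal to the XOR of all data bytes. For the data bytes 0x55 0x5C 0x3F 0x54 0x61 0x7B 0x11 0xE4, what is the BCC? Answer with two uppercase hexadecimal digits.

XOR the bytes together:
  start with 0x55
  0x55 ⊕ 0x5C = 0x09
  0x09 ⊕ 0x3F = 0x36
  0x36 ⊕ 0x54 = 0x62
  0x62 ⊕ 0x61 = 0x03
  0x03 ⊕ 0x7B = 0x78
  0x78 ⊕ 0x11 = 0x69
  0x69 ⊕ 0xE4 = 0x8D

8D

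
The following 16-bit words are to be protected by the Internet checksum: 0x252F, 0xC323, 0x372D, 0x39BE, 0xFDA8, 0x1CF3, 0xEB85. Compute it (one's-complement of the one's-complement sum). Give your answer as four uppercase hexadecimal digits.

One's-complement addition (fold any carry out of bit 15 back into bit 0):
  0x252F + 0xC323 = 0x0E852
  0xE852 + 0x372D = 0x11F7F → wrap carry → 0x1F80
  0x1F80 + 0x39BE = 0x0593E
  0x593E + 0xFDA8 = 0x156E6 → wrap carry → 0x56E7
  0x56E7 + 0x1CF3 = 0x073DA
  0x73DA + 0xEB85 = 0x15F5F → wrap carry → 0x5F60
One's-complement sum = 0x5F60.
Checksum = ~0x5F60 & 0xFFFF = 0xA09F.

A09F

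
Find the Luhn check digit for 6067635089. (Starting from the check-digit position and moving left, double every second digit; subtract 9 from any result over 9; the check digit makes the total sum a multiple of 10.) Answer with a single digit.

Partial digits right→left: 9 8 0 5 3 6 7 6 0 6
Double every second digit counting from the check-digit position (so the 1st, 3rd, 5th, ... of the partial from the right).
  doubled (with −9 where >9): 9 0 6 5 0 → sum 20
  kept as-is: 8 5 6 6 6 → sum 31
Total = 20 + 31 = 51.
Check digit = (10 − (51 mod 10)) mod 10 = 9.

9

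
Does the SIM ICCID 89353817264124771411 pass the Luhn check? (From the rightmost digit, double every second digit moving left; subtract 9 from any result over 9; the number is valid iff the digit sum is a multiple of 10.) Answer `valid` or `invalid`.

From the right, keep odd positions and double even positions (subtract 9 from any doubled value over 9):
  doubled (positions 2,4,...): 2 2 5 4 8 4 2 6 6 7 → sum 46
  kept (positions 1,3,...): 1 4 7 4 1 6 7 8 5 9 → sum 52
Total = 98.
98 mod 10 = 8, so the number is invalid.

invalid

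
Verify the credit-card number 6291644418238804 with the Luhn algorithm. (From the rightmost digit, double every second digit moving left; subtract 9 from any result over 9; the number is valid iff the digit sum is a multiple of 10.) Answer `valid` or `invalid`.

valid

From the right, keep odd positions and double even positions (subtract 9 from any doubled value over 9):
  doubled (positions 2,4,...): 0 7 4 2 8 3 9 3 → sum 36
  kept (positions 1,3,...): 4 8 3 8 4 4 1 2 → sum 34
Total = 70.
70 mod 10 = 0, so the number is valid.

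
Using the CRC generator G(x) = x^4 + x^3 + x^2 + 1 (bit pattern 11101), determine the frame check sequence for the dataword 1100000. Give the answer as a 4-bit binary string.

1100

Append 4 zeros: 11000000000. Divide by 11101 (XOR where the leading bit is 1):
  pos 0: 11000 XOR 11101 = 00101
  pos 2: 10100 XOR 11101 = 01001
  pos 3: 10010 XOR 11101 = 01111
  pos 4: 11110 XOR 11101 = 00011
Remainder (last 4 bits) = 1100. This is the CRC / FCS.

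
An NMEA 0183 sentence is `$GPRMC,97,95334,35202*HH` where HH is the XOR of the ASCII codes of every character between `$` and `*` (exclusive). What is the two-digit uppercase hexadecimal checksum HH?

XOR the ASCII codes of the payload characters:
  'G' = 0x47 → acc = 0x47
  'P' = 0x50 → acc = 0x17
  'R' = 0x52 → acc = 0x45
  'M' = 0x4D → acc = 0x08
  'C' = 0x43 → acc = 0x4B
  ',' = 0x2C → acc = 0x67
  '9' = 0x39 → acc = 0x5E
  '7' = 0x37 → acc = 0x69
  ',' = 0x2C → acc = 0x45
  '9' = 0x39 → acc = 0x7C
  '5' = 0x35 → acc = 0x49
  '3' = 0x33 → acc = 0x7A
  '3' = 0x33 → acc = 0x49
  '4' = 0x34 → acc = 0x7D
  ',' = 0x2C → acc = 0x51
  '3' = 0x33 → acc = 0x62
  '5' = 0x35 → acc = 0x57
  '2' = 0x32 → acc = 0x65
  '0' = 0x30 → acc = 0x55
  '2' = 0x32 → acc = 0x67
Checksum = 0x67.

67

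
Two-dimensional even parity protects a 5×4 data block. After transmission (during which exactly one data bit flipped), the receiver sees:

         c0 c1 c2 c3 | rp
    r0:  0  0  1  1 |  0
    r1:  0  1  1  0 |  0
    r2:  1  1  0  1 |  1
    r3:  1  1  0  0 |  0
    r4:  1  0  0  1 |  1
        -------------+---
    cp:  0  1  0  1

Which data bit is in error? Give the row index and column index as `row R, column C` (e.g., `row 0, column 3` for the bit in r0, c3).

row 4, column 0

Recompute each row's even parity and compare to rp:
  r0: data parity 0, sent rp 0 → ok
  r1: data parity 0, sent rp 0 → ok
  r2: data parity 1, sent rp 1 → ok
  r3: data parity 0, sent rp 0 → ok
  r4: data parity 0, sent rp 1 → mismatch
Recompute each column's even parity and compare to cp:
  c0: data parity 1, sent cp 0 → mismatch
  c1: data parity 1, sent cp 1 → ok
  c2: data parity 0, sent cp 0 → ok
  c3: data parity 1, sent cp 1 → ok
Exactly one row (r4) and one column (c0) fail → the flipped bit is at their intersection.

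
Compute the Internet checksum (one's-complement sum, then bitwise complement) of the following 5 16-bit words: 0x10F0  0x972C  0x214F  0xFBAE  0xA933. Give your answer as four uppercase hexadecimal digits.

91B1

One's-complement addition (fold any carry out of bit 15 back into bit 0):
  0x10F0 + 0x972C = 0x0A81C
  0xA81C + 0x214F = 0x0C96B
  0xC96B + 0xFBAE = 0x1C519 → wrap carry → 0xC51A
  0xC51A + 0xA933 = 0x16E4D → wrap carry → 0x6E4E
One's-complement sum = 0x6E4E.
Checksum = ~0x6E4E & 0xFFFF = 0x91B1.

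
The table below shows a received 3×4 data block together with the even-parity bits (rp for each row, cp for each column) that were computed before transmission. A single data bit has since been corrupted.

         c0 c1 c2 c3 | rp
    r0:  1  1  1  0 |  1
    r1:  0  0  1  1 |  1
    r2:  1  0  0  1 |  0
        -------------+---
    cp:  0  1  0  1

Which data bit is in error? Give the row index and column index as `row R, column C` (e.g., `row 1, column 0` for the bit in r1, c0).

row 1, column 3

Recompute each row's even parity and compare to rp:
  r0: data parity 1, sent rp 1 → ok
  r1: data parity 0, sent rp 1 → mismatch
  r2: data parity 0, sent rp 0 → ok
Recompute each column's even parity and compare to cp:
  c0: data parity 0, sent cp 0 → ok
  c1: data parity 1, sent cp 1 → ok
  c2: data parity 0, sent cp 0 → ok
  c3: data parity 0, sent cp 1 → mismatch
Exactly one row (r1) and one column (c3) fail → the flipped bit is at their intersection.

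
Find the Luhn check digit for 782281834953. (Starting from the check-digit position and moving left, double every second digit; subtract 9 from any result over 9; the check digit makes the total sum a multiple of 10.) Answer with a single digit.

Partial digits right→left: 3 5 9 4 3 8 1 8 2 2 8 7
Double every second digit counting from the check-digit position (so the 1st, 3rd, 5th, ... of the partial from the right).
  doubled (with −9 where >9): 6 9 6 2 4 7 → sum 34
  kept as-is: 5 4 8 8 2 7 → sum 34
Total = 34 + 34 = 68.
Check digit = (10 − (68 mod 10)) mod 10 = 2.

2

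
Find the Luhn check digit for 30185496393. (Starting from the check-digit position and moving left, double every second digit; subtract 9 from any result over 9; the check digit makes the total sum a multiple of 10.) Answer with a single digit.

3

Partial digits right→left: 3 9 3 6 9 4 5 8 1 0 3
Double every second digit counting from the check-digit position (so the 1st, 3rd, 5th, ... of the partial from the right).
  doubled (with −9 where >9): 6 6 9 1 2 6 → sum 30
  kept as-is: 9 6 4 8 0 → sum 27
Total = 30 + 27 = 57.
Check digit = (10 − (57 mod 10)) mod 10 = 3.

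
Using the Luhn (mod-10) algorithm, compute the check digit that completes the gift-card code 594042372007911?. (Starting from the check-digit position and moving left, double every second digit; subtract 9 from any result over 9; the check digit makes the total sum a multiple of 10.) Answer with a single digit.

Partial digits right→left: 1 1 9 7 0 0 2 7 3 2 4 0 4 9 5
Double every second digit counting from the check-digit position (so the 1st, 3rd, 5th, ... of the partial from the right).
  doubled (with −9 where >9): 2 9 0 4 6 8 8 1 → sum 38
  kept as-is: 1 7 0 7 2 0 9 → sum 26
Total = 38 + 26 = 64.
Check digit = (10 − (64 mod 10)) mod 10 = 6.

6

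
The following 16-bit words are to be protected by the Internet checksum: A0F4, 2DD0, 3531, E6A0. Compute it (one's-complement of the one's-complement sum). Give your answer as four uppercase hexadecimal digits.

One's-complement addition (fold any carry out of bit 15 back into bit 0):
  0xA0F4 + 0x2DD0 = 0x0CEC4
  0xCEC4 + 0x3531 = 0x103F5 → wrap carry → 0x03F6
  0x03F6 + 0xE6A0 = 0x0EA96
One's-complement sum = 0xEA96.
Checksum = ~0xEA96 & 0xFFFF = 0x1569.

1569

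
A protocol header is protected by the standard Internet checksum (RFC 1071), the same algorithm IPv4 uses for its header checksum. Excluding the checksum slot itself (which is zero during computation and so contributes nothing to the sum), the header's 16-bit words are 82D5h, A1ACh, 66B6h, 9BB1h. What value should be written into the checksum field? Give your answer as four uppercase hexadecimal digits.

D915

One's-complement addition (fold any carry out of bit 15 back into bit 0):
  0x82D5 + 0xA1AC = 0x12481 → wrap carry → 0x2482
  0x2482 + 0x66B6 = 0x08B38
  0x8B38 + 0x9BB1 = 0x126E9 → wrap carry → 0x26EA
One's-complement sum = 0x26EA.
Checksum = ~0x26EA & 0xFFFF = 0xD915.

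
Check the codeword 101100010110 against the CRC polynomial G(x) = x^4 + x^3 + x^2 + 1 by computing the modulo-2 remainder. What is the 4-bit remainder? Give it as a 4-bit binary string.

Modulo-2 division of 101100010110 by 11101:
  pos 0: 10110 XOR 11101 = 01011
  pos 1: 10110 XOR 11101 = 01011
  pos 2: 10110 XOR 11101 = 01011
  pos 3: 10111 XOR 11101 = 01010
  pos 4: 10100 XOR 11101 = 01001
  pos 5: 10011 XOR 11101 = 01110
  pos 6: 11101 XOR 11101 = 00000
Remainder = 0000 (zero — the frame passes the CRC check).

0000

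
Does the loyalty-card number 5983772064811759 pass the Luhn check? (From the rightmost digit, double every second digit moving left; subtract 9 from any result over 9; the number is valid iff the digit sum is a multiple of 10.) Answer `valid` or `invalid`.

valid

From the right, keep odd positions and double even positions (subtract 9 from any doubled value over 9):
  doubled (positions 2,4,...): 1 2 7 3 4 5 7 1 → sum 30
  kept (positions 1,3,...): 9 7 1 4 0 7 3 9 → sum 40
Total = 70.
70 mod 10 = 0, so the number is valid.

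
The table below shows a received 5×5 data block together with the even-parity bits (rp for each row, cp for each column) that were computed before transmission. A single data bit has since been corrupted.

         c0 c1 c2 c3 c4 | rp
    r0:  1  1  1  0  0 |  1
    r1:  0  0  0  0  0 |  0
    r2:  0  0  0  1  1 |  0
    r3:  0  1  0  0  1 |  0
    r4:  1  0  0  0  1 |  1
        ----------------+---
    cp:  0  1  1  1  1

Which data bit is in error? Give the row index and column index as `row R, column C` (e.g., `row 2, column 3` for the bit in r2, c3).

row 4, column 1

Recompute each row's even parity and compare to rp:
  r0: data parity 1, sent rp 1 → ok
  r1: data parity 0, sent rp 0 → ok
  r2: data parity 0, sent rp 0 → ok
  r3: data parity 0, sent rp 0 → ok
  r4: data parity 0, sent rp 1 → mismatch
Recompute each column's even parity and compare to cp:
  c0: data parity 0, sent cp 0 → ok
  c1: data parity 0, sent cp 1 → mismatch
  c2: data parity 1, sent cp 1 → ok
  c3: data parity 1, sent cp 1 → ok
  c4: data parity 1, sent cp 1 → ok
Exactly one row (r4) and one column (c1) fail → the flipped bit is at their intersection.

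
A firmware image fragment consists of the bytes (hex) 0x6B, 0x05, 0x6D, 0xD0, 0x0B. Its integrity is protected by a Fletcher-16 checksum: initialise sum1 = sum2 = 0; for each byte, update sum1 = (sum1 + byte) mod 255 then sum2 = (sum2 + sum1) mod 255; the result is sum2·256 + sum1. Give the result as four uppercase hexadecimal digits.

22B9

Running sums (mod 255):
  after byte 0 (0x6B): sum1=107, sum2=107
  after byte 1 (0x05): sum1=112, sum2=219
  after byte 2 (0x6D): sum1=221, sum2=185
  after byte 3 (0xD0): sum1=174, sum2=104
  after byte 4 (0x0B): sum1=185, sum2=34
Checksum = sum2·256 + sum1 = 34·256 + 185 = 8889 = 0x22B9.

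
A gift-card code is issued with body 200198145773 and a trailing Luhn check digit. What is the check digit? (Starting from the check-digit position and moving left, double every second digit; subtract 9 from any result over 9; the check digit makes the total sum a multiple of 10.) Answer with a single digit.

8

Partial digits right→left: 3 7 7 5 4 1 8 9 1 0 0 2
Double every second digit counting from the check-digit position (so the 1st, 3rd, 5th, ... of the partial from the right).
  doubled (with −9 where >9): 6 5 8 7 2 0 → sum 28
  kept as-is: 7 5 1 9 0 2 → sum 24
Total = 28 + 24 = 52.
Check digit = (10 − (52 mod 10)) mod 10 = 8.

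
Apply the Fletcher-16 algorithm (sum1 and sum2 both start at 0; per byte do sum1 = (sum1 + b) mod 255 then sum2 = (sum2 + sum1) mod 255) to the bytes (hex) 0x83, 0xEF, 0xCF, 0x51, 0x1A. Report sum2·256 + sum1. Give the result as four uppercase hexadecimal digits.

7DAE

Running sums (mod 255):
  after byte 0 (0x83): sum1=131, sum2=131
  after byte 1 (0xEF): sum1=115, sum2=246
  after byte 2 (0xCF): sum1=67, sum2=58
  after byte 3 (0x51): sum1=148, sum2=206
  after byte 4 (0x1A): sum1=174, sum2=125
Checksum = sum2·256 + sum1 = 125·256 + 174 = 32174 = 0x7DAE.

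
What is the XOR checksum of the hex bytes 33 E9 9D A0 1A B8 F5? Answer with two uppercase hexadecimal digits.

B0

XOR the bytes together:
  start with 0x33
  0x33 ⊕ 0xE9 = 0xDA
  0xDA ⊕ 0x9D = 0x47
  0x47 ⊕ 0xA0 = 0xE7
  0xE7 ⊕ 0x1A = 0xFD
  0xFD ⊕ 0xB8 = 0x45
  0x45 ⊕ 0xF5 = 0xB0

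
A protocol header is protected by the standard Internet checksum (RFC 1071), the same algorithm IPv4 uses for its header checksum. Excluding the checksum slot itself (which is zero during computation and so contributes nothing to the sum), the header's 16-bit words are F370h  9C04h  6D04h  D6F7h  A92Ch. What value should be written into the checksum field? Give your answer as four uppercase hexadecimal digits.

8361

One's-complement addition (fold any carry out of bit 15 back into bit 0):
  0xF370 + 0x9C04 = 0x18F74 → wrap carry → 0x8F75
  0x8F75 + 0x6D04 = 0x0FC79
  0xFC79 + 0xD6F7 = 0x1D370 → wrap carry → 0xD371
  0xD371 + 0xA92C = 0x17C9D → wrap carry → 0x7C9E
One's-complement sum = 0x7C9E.
Checksum = ~0x7C9E & 0xFFFF = 0x8361.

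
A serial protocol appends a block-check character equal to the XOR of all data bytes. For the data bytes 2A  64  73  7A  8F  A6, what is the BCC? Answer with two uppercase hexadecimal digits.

XOR the bytes together:
  start with 0x2A
  0x2A ⊕ 0x64 = 0x4E
  0x4E ⊕ 0x73 = 0x3D
  0x3D ⊕ 0x7A = 0x47
  0x47 ⊕ 0x8F = 0xC8
  0xC8 ⊕ 0xA6 = 0x6E

6E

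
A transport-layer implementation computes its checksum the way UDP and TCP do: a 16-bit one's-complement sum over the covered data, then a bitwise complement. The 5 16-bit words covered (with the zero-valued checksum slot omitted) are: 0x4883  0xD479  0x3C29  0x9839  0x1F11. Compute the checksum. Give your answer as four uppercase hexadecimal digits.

EF8E

One's-complement addition (fold any carry out of bit 15 back into bit 0):
  0x4883 + 0xD479 = 0x11CFC → wrap carry → 0x1CFD
  0x1CFD + 0x3C29 = 0x05926
  0x5926 + 0x9839 = 0x0F15F
  0xF15F + 0x1F11 = 0x11070 → wrap carry → 0x1071
One's-complement sum = 0x1071.
Checksum = ~0x1071 & 0xFFFF = 0xEF8E.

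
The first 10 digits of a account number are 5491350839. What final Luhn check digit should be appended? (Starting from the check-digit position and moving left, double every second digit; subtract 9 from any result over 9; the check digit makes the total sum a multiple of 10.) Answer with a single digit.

3

Partial digits right→left: 9 3 8 0 5 3 1 9 4 5
Double every second digit counting from the check-digit position (so the 1st, 3rd, 5th, ... of the partial from the right).
  doubled (with −9 where >9): 9 7 1 2 8 → sum 27
  kept as-is: 3 0 3 9 5 → sum 20
Total = 27 + 20 = 47.
Check digit = (10 − (47 mod 10)) mod 10 = 3.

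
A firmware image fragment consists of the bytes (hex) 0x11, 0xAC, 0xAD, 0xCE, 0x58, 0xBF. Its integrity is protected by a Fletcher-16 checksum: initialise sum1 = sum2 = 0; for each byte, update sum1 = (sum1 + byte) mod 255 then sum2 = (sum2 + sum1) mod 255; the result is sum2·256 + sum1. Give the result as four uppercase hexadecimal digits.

5952

Running sums (mod 255):
  after byte 0 (0x11): sum1=17, sum2=17
  after byte 1 (0xAC): sum1=189, sum2=206
  after byte 2 (0xAD): sum1=107, sum2=58
  after byte 3 (0xCE): sum1=58, sum2=116
  after byte 4 (0x58): sum1=146, sum2=7
  after byte 5 (0xBF): sum1=82, sum2=89
Checksum = sum2·256 + sum1 = 89·256 + 82 = 22866 = 0x5952.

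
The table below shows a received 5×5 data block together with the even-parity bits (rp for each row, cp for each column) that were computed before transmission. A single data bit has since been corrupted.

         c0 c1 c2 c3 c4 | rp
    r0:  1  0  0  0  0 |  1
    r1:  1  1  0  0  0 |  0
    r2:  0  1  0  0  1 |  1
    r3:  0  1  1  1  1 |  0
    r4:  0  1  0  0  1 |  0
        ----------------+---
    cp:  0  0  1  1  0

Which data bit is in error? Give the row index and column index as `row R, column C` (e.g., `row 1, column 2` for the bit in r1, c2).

Recompute each row's even parity and compare to rp:
  r0: data parity 1, sent rp 1 → ok
  r1: data parity 0, sent rp 0 → ok
  r2: data parity 0, sent rp 1 → mismatch
  r3: data parity 0, sent rp 0 → ok
  r4: data parity 0, sent rp 0 → ok
Recompute each column's even parity and compare to cp:
  c0: data parity 0, sent cp 0 → ok
  c1: data parity 0, sent cp 0 → ok
  c2: data parity 1, sent cp 1 → ok
  c3: data parity 1, sent cp 1 → ok
  c4: data parity 1, sent cp 0 → mismatch
Exactly one row (r2) and one column (c4) fail → the flipped bit is at their intersection.

row 2, column 4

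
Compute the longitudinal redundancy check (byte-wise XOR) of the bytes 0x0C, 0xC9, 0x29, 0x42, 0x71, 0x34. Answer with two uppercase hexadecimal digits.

EB

XOR the bytes together:
  start with 0x0C
  0x0C ⊕ 0xC9 = 0xC5
  0xC5 ⊕ 0x29 = 0xEC
  0xEC ⊕ 0x42 = 0xAE
  0xAE ⊕ 0x71 = 0xDF
  0xDF ⊕ 0x34 = 0xEB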